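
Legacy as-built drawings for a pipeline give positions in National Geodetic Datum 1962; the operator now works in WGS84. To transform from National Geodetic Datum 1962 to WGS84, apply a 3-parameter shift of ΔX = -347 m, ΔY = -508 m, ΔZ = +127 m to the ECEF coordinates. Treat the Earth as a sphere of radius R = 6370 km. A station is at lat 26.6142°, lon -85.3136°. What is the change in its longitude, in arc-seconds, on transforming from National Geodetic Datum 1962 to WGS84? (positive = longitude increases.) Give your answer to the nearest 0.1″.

Δλ = -14.0″

sin φ = 0.447981, cos φ = 0.894043, sin λ = -0.996657, cos λ = 0.081702.
East component: ΔE = −sin λ·ΔX + cos λ·ΔY = −(-0.996657)(-347) + (0.081702)(-508) = -387.34 m.
1° of latitude spans πR/180 = 111177 m; at latitude φ, 1° of longitude spans that × cos φ = 99397.5 m, so Δλ = -387.34 / 99397.5 × 3600 = -14.029″.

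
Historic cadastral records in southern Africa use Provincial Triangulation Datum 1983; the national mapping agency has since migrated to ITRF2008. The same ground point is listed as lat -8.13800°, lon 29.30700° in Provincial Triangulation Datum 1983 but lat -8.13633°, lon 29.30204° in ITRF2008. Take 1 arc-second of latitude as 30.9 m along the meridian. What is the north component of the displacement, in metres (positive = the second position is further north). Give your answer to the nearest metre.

ΔN = 186 m

Δφ = -8.13633° − -8.13800° = +0.00167°; Δλ = 29.30204° − 29.30700° = -0.00496°.
1° of latitude = 3600 × 30.90 = 111240 m.
ΔN = Δφ × 111240 = 185.8 m; ΔE = Δλ × 111240 × cos(-8.13800°) = -0.00496 × 111240 × 0.989930 = -546.2 m.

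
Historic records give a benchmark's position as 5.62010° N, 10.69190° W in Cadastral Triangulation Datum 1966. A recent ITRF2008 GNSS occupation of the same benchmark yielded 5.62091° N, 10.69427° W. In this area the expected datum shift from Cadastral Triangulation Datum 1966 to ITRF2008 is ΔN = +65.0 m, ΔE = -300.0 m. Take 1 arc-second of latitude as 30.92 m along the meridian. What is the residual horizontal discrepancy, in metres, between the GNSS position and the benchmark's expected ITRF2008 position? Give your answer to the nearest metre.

45 m

Observed coordinate differences: Δφ = +0.00081°, Δλ = -0.00237°.
Converting to metres (1° lat = 111312 m, cos φ = 0.995193): observed ΔN = 90.2 m, observed ΔE = -262.5 m.
Subtracting the expected shift leaves a residual of 90.2 − (65.0) = 25.2 m north and -262.5 − (-300.0) = 37.5 m east.
Residual distance = √(25.2² + 37.5²) = 45.1 m.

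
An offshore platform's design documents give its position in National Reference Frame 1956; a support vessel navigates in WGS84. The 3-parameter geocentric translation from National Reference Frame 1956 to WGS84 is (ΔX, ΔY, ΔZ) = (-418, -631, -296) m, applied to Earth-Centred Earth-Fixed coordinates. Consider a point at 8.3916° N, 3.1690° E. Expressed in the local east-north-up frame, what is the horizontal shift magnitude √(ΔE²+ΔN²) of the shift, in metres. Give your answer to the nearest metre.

648 m

The local east axis at (φ, λ) is (−sin λ, cos λ, 0), so ΔE = −sin(3.1690°)·(-418) + cos(3.1690°)·(-631) = -606.93 m.
The local north axis is (−sin φ cos λ, −sin φ sin λ, cos φ), giving ΔN = 60.909 + 5.091 − 292.831 = -226.83 m.
Horizontal magnitude = √(ΔE² + ΔN²) = √((-606.93)² + (-226.83)²) = 647.93 m.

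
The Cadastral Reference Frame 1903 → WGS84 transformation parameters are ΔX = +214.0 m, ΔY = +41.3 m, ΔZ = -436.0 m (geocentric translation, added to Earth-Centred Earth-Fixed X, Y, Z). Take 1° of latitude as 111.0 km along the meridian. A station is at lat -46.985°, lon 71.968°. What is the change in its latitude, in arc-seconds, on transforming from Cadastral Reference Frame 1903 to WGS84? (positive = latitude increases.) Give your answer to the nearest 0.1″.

Δφ = -7.1″

sin φ = -0.731175, cos φ = 0.682190, sin λ = 0.950884, cos λ = 0.309548.
North component: ΔN = −sin φ cos λ·ΔX − sin φ sin λ·ΔY + cos φ·ΔZ = −(-0.731175)(0.309548)(214.0) − (-0.731175)(0.950884)(41.3) + (0.682190)(-436.0) = -220.28 m.
1° of latitude spans 111000 m, so Δφ = -220.28 / 111000 × 3600 = -7.144″.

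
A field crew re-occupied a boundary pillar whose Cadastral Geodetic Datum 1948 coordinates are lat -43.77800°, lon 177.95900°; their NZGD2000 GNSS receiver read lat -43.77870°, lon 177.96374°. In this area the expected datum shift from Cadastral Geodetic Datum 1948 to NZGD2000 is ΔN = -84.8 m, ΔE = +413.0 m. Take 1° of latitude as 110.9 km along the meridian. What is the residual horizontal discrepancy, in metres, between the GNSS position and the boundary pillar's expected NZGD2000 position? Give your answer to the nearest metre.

Observed coordinate differences: Δφ = -0.00070°, Δλ = +0.00474°.
Converting to metres (1° lat = 110900 m, cos φ = 0.722026): observed ΔN = -77.6 m, observed ΔE = 379.5 m.
Subtracting the expected shift leaves a residual of -77.6 − (-84.8) = 7.2 m north and 379.5 − (413.0) = -33.5 m east.
Residual distance = √(7.2² + (-33.5)²) = 34.2 m.

34 m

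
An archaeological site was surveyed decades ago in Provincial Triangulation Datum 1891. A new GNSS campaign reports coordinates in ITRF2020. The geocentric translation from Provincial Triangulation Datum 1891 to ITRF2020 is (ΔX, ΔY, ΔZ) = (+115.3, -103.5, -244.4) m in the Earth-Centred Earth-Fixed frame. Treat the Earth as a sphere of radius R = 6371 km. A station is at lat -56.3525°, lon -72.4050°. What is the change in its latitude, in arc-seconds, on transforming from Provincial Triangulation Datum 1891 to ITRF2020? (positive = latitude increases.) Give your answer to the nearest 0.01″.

sin φ = -0.832462, cos φ = 0.554082, sin λ = -0.953217, cos λ = 0.302287.
North component: ΔN = −sin φ cos λ·ΔX − sin φ sin λ·ΔY + cos φ·ΔZ = −(-0.832462)(0.302287)(115.3) − (-0.832462)(-0.953217)(-103.5) + (0.554082)(-244.4) = -24.27 m.
1° of latitude spans πR/180 = 111195 m, so Δφ = -24.27 / 111195 × 3600 = -0.786″.

Δφ = -0.79″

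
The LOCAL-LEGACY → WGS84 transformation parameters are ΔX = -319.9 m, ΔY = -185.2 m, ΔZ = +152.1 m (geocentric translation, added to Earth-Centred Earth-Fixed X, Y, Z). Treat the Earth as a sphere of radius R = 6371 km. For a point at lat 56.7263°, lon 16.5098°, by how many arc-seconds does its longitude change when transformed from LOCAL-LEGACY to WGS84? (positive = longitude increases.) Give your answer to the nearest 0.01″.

Δλ = -5.11″

sin φ = 0.836059, cos φ = 0.548639, sin λ = 0.284179, cos λ = 0.958771.
East component: ΔE = −sin λ·ΔX + cos λ·ΔY = −(0.284179)(-319.9) + (0.958771)(-185.2) = -86.66 m.
1° of latitude spans πR/180 = 111195 m; at latitude φ, 1° of longitude spans that × cos φ = 61005.9 m, so Δλ = -86.66 / 61005.9 × 3600 = -5.114″.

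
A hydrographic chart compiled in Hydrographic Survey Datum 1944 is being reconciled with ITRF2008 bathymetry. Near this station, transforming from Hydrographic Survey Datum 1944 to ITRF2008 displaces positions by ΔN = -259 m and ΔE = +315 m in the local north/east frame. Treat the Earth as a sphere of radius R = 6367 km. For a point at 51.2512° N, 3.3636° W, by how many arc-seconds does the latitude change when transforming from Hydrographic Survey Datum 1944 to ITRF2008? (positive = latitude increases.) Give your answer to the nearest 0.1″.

Δφ = -8.4″

On a sphere of radius R, 1 rad of latitude = R, so Δφ = ΔN / R = -259.0 / 6367000 = -4.0678e-05 rad = -8.391″.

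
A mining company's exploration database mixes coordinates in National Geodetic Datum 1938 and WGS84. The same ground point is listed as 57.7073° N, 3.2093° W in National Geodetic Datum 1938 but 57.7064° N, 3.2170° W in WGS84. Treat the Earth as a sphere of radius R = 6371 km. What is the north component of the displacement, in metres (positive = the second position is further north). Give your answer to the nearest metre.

Δφ = 57.7064° − 57.7073° = -0.0009°; Δλ = -3.2170° − -3.2093° = -0.0077°.
1° along a meridian = πR/180 = 111195 m.
ΔN = Δφ × 111195 = -100.1 m; ΔE = Δλ × 111195 × cos(57.7073°) = -0.0077 × 111195 × 0.534245 = -457.4 m.

ΔN = -100 m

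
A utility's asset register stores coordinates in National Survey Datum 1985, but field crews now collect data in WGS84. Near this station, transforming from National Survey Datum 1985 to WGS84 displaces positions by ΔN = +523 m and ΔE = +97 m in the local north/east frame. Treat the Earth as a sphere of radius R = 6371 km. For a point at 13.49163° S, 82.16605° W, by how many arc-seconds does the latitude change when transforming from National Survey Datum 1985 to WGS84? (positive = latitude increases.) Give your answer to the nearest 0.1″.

Δφ = 16.9″

On a sphere of radius R, 1 rad of latitude = R, so Δφ = ΔN / R = 523.0 / 6371000 = 8.2091e-05 rad = 16.932″.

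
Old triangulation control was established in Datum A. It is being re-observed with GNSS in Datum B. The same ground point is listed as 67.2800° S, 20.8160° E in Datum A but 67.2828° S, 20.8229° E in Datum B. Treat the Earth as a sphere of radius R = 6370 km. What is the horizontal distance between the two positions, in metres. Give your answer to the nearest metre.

Δφ = -67.2828° − -67.2800° = -0.0028°; Δλ = 20.8229° − 20.8160° = +0.0069°.
1° along a meridian = πR/180 = 111177 m.
ΔN = Δφ × 111177 = -311.3 m; ΔE = Δλ × 111177 × cos(-67.2800°) = +0.0069 × 111177 × 0.386228 = 296.3 m.
Distance = √(ΔE² + ΔN²) = √(296.3² + (-311.3)²) = 429.8 m.

430 m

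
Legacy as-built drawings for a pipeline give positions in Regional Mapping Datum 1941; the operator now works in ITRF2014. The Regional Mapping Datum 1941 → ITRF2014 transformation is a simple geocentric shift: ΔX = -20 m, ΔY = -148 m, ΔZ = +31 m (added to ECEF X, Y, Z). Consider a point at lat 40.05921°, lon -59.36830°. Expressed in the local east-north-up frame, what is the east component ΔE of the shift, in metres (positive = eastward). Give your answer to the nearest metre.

ΔE = -93 m

At φ = 40.05921°, λ = -59.36830°: sin φ = 0.643579, cos φ = 0.765380, sin λ = -0.860460, cos λ = 0.509518.
ΔE = −sin λ·ΔX + cos λ·ΔY = −(-0.860460)·(-20) + (0.509518)·(-148) = -92.62 m.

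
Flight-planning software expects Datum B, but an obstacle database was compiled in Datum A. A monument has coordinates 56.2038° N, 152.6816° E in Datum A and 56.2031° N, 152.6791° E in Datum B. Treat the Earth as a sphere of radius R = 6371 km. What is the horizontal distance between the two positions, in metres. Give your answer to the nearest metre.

173 m

Δφ = 56.2031° − 56.2038° = -0.0007°; Δλ = 152.6791° − 152.6816° = -0.0025°.
1° along a meridian = πR/180 = 111195 m.
ΔN = Δφ × 111195 = -77.8 m; ΔE = Δλ × 111195 × cos(56.2038°) = -0.0025 × 111195 × 0.556241 = -154.6 m.
Distance = √(ΔE² + ΔN²) = √((-154.6)² + (-77.8)²) = 173.1 m.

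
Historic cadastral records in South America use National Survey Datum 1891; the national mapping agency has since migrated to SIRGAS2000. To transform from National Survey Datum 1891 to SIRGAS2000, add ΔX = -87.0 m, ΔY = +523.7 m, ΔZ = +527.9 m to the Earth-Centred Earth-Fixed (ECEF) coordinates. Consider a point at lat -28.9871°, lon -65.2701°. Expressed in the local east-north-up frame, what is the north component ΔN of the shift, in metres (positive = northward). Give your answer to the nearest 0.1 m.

At φ = -28.9871°, λ = -65.2701°: sin φ = -0.484613, cos φ = 0.874729, sin λ = -0.908290, cos λ = 0.418341.
ΔN = −sin φ cos λ·ΔX − sin φ sin λ·ΔY + cos φ·ΔZ = −(-0.484613)(0.418341)(-87.0) − (-0.484613)(-0.908290)(523.7) + (0.874729)(527.9) = 213.62 m.

ΔN = 213.6 m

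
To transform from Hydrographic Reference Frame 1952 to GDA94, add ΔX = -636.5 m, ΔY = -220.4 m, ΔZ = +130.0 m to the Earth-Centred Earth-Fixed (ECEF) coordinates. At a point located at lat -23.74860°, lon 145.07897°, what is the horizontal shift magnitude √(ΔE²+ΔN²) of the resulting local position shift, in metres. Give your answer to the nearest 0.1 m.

612.0 m

At φ = -23.74860°, λ = 145.07897°: sin φ = -0.402724, cos φ = 0.915321, sin λ = 0.572447, cos λ = -0.819942.
ΔE = −sin λ·ΔX + cos λ·ΔY = −(0.572447)·(-636.5) + (-0.819942)·(-220.4) = 545.08 m.
ΔN = −sin φ cos λ·ΔX − sin φ sin λ·ΔY + cos φ·ΔZ = −(-0.402724)(-0.819942)(-636.5) − (-0.402724)(0.572447)(-220.4) + (0.915321)(130.0) = 278.36 m.
Horizontal magnitude = √(ΔE² + ΔN²) = √(545.08² + 278.36²) = 612.04 m.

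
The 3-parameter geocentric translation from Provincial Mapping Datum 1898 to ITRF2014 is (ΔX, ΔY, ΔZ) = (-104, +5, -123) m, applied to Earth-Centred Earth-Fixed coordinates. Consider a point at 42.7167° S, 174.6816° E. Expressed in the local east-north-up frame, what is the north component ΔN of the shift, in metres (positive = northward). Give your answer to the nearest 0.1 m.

ΔN = -19.8 m

At φ = -42.7167°, λ = 174.6816°: sin φ = -0.678374, cos φ = 0.734717, sin λ = 0.092690, cos λ = -0.995695.
ΔN = −sin φ cos λ·ΔX − sin φ sin λ·ΔY + cos φ·ΔZ = −(-0.678374)(-0.995695)(-104) − (-0.678374)(0.092690)(5) + (0.734717)(-123) = -19.81 m.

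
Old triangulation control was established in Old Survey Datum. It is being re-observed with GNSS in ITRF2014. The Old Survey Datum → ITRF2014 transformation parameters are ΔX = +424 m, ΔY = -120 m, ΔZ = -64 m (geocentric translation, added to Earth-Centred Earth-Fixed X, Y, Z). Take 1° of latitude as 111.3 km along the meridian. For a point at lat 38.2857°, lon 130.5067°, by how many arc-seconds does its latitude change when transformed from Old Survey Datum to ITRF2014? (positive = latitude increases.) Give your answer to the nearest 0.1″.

Δφ = 5.7″

sin φ = 0.619583, cos φ = 0.784931, sin λ = 0.760330, cos λ = -0.649537.
North component: ΔN = −sin φ cos λ·ΔX − sin φ sin λ·ΔY + cos φ·ΔZ = −(0.619583)(-0.649537)(424) − (0.619583)(0.760330)(-120) + (0.784931)(-64) = 176.93 m.
1° of latitude spans 111300 m, so Δφ = 176.93 / 111300 × 3600 = 5.723″.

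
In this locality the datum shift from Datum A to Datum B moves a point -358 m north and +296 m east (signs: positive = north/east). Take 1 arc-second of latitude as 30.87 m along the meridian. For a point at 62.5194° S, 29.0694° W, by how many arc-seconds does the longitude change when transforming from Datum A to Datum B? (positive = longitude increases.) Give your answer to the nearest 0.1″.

At latitude -62.5194°, cos φ = 0.461448.
1″ of longitude at this latitude = 30.87 × cos φ = 14.2449 m, so Δλ = 296.0 / 14.2449 = 20.779″.

Δλ = 20.8″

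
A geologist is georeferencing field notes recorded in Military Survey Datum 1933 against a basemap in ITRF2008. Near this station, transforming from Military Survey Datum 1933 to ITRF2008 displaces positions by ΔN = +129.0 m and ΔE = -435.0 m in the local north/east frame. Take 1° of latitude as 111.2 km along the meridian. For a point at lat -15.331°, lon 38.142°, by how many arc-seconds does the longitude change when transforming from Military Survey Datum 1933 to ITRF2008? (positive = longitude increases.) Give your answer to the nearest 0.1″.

Δλ = -14.6″

At latitude -15.331°, cos φ = 0.964415.
1° of longitude at this latitude = 111.2 × cos φ = 107.24 km, so Δλ = -435.0 / 107242.9 = -0.0040562° = -14.602″.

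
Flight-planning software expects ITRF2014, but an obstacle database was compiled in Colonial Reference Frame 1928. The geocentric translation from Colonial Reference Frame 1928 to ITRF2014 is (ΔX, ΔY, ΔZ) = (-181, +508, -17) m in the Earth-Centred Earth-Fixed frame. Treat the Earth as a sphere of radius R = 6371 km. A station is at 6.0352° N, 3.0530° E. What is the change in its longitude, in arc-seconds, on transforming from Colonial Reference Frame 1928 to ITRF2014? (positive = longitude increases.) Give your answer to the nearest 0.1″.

sin φ = 0.105139, cos φ = 0.994457, sin λ = 0.053260, cos λ = 0.998581.
East component: ΔE = −sin λ·ΔX + cos λ·ΔY = −(0.053260)(-181) + (0.998581)(508) = 516.92 m.
1° of latitude spans πR/180 = 111195 m; at latitude φ, 1° of longitude spans that × cos φ = 110578.6 m, so Δλ = 516.92 / 110578.6 × 3600 = 16.829″.

Δλ = 16.8″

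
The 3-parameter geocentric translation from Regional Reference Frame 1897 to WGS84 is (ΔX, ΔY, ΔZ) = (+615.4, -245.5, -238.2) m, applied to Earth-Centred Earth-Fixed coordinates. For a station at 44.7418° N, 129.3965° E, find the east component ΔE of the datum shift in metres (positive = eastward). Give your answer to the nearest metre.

At φ = 44.7418°, λ = 129.3965°: sin φ = 0.703913, cos φ = 0.710286, sin λ = 0.772772, cos λ = -0.634683.
ΔE = −sin λ·ΔX + cos λ·ΔY = −(0.772772)·(615.4) + (-0.634683)·(-245.5) = -319.75 m.

ΔE = -320 m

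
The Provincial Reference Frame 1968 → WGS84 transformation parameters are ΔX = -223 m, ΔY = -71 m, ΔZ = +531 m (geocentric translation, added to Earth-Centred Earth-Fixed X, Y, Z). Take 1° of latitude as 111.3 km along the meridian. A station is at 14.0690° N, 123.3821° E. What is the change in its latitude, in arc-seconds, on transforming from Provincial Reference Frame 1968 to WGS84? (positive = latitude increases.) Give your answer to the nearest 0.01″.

Δφ = 16.16″

sin φ = 0.243090, cos φ = 0.970004, sin λ = 0.835020, cos λ = -0.550220.
North component: ΔN = −sin φ cos λ·ΔX − sin φ sin λ·ΔY + cos φ·ΔZ = −(0.243090)(-0.550220)(-223) − (0.243090)(0.835020)(-71) + (0.970004)(531) = 499.66 m.
1° of latitude spans 111300 m, so Δφ = 499.66 / 111300 × 3600 = 16.161″.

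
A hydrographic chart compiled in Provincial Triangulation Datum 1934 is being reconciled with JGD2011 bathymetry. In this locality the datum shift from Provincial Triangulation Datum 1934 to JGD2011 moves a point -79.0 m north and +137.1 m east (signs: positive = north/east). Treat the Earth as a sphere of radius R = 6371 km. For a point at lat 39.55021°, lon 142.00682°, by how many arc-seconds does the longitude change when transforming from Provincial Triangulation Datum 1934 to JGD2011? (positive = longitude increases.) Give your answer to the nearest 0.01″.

Δλ = 5.76″

At latitude 39.55021°, cos φ = 0.771067.
One radian of longitude at latitude φ spans R cos φ, so Δλ = ΔE / (R cos φ) = 137.1 / (6371000 × 0.771067) = 2.7909e-05 rad = 5.757″.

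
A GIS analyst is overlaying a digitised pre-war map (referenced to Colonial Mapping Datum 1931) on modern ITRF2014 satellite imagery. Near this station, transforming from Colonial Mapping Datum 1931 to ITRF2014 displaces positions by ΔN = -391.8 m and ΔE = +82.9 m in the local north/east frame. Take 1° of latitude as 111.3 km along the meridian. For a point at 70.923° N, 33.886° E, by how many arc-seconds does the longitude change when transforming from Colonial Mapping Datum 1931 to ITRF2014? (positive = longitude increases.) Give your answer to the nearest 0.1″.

At latitude 70.923°, cos φ = 0.326839.
1° of longitude at this latitude = 111.3 × cos φ = 36.38 km, so Δλ = 82.9 / 36377.1 = 0.0022789° = 8.204″.

Δλ = 8.2″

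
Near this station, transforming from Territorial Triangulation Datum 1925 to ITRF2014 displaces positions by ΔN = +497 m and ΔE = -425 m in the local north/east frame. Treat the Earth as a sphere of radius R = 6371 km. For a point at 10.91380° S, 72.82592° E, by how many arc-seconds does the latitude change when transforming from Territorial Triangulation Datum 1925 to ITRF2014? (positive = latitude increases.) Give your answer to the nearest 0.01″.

Δφ = 16.09″

On a sphere of radius R, 1 rad of latitude = R, so Δφ = ΔN / R = 497.0 / 6371000 = 7.8010e-05 rad = 16.091″.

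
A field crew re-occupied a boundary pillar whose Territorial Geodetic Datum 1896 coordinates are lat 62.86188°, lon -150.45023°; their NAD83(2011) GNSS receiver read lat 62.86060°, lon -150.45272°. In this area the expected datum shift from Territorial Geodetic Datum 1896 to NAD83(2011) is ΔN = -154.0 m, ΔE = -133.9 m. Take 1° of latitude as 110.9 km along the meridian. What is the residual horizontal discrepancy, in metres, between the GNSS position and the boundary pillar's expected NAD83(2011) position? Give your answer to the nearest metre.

Observed coordinate differences: Δφ = -0.00128°, Δλ = -0.00249°.
Converting to metres (1° lat = 110900 m, cos φ = 0.456137): observed ΔN = -142.0 m, observed ΔE = -126.0 m.
Subtracting the expected shift leaves a residual of -142.0 − (-154.0) = 12.0 m north and -126.0 − (-133.9) = 7.9 m east.
Residual distance = √(12.0² + 7.9²) = 14.4 m.

14 m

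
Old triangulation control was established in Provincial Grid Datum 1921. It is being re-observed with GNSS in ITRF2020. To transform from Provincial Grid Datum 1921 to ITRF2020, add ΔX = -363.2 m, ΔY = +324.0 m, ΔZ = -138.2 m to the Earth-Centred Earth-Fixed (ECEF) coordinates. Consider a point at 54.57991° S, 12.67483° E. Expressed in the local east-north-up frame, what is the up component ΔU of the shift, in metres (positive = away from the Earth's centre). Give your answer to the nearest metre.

At φ = -54.57991°, λ = 12.67483°: sin φ = -0.814925, cos φ = 0.579567, sin λ = 0.219418, cos λ = 0.975631.
ΔU = cos φ cos λ·ΔX + cos φ sin λ·ΔY + sin φ·ΔZ = (0.579567)(0.975631)(-363.2) + (0.579567)(0.219418)(324.0) + (-0.814925)(-138.2) = -51.54 m.

ΔU = -52 m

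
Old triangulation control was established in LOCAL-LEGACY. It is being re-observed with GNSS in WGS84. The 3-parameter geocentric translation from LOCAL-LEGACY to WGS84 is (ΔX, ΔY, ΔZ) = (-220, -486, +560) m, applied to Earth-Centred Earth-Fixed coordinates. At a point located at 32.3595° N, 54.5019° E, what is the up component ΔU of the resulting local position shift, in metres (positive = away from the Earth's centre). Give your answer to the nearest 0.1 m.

The local up (radial) axis is (cos φ cos λ, cos φ sin λ, sin φ), giving ΔU = -107.910 − 334.225 + 299.729 = -142.41 m.

ΔU = -142.4 m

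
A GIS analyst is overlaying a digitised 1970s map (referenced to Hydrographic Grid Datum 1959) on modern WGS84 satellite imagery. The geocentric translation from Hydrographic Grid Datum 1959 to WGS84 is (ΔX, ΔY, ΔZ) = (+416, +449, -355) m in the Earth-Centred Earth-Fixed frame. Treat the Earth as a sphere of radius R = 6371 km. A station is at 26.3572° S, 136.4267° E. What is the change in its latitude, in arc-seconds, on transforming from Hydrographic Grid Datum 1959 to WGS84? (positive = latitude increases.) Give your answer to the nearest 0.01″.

sin φ = -0.443966, cos φ = 0.896044, sin λ = 0.689282, cos λ = -0.724493.
North component: ΔN = −sin φ cos λ·ΔX − sin φ sin λ·ΔY + cos φ·ΔZ = −(-0.443966)(-0.724493)(416) − (-0.443966)(0.689282)(449) + (0.896044)(-355) = -314.50 m.
1° of latitude spans πR/180 = 111195 m, so Δφ = -314.50 / 111195 × 3600 = -10.182″.

Δφ = -10.18″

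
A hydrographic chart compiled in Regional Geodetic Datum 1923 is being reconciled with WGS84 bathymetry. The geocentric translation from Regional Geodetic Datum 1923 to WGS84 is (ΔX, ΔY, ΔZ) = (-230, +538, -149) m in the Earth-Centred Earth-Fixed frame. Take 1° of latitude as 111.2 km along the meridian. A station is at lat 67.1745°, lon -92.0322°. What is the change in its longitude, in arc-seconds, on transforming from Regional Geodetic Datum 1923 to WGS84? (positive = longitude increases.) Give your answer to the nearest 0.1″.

sin φ = 0.921691, cos φ = 0.387926, sin λ = -0.999371, cos λ = -0.035461.
East component: ΔE = −sin λ·ΔX + cos λ·ΔY = −(-0.999371)(-230) + (-0.035461)(538) = -248.93 m.
1° of latitude spans 111200 m; at latitude φ, 1° of longitude spans that × cos φ = 43137.4 m, so Δλ = -248.93 / 43137.4 × 3600 = -20.775″.

Δλ = -20.8″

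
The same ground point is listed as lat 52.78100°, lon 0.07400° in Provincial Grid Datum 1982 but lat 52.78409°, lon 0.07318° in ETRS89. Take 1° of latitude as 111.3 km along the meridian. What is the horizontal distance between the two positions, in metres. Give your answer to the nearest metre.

348 m

Δφ = 52.78409° − 52.78100° = +0.00309°; Δλ = 0.07318° − 0.07400° = -0.00082°.
ΔN = Δφ × 111300 = 343.9 m; ΔE = Δλ × 111300 × cos(52.78100°) = -0.00082 × 111300 × 0.604863 = -55.2 m.
Distance = √(ΔE² + ΔN²) = √((-55.2)² + 343.9²) = 348.3 m.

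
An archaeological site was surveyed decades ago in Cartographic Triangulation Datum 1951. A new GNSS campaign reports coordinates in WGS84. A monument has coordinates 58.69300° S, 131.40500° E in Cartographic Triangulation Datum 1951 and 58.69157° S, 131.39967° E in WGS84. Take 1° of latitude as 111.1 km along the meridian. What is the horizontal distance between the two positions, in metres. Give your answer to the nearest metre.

Δφ = -58.69157° − -58.69300° = +0.00143°; Δλ = 131.39967° − 131.40500° = -0.00533°.
ΔN = Δφ × 111100 = 158.9 m; ΔE = Δλ × 111100 × cos(-58.69300°) = -0.00533 × 111100 × 0.519623 = -307.7 m.
Distance = √(ΔE² + ΔN²) = √((-307.7)² + 158.9²) = 346.3 m.

346 m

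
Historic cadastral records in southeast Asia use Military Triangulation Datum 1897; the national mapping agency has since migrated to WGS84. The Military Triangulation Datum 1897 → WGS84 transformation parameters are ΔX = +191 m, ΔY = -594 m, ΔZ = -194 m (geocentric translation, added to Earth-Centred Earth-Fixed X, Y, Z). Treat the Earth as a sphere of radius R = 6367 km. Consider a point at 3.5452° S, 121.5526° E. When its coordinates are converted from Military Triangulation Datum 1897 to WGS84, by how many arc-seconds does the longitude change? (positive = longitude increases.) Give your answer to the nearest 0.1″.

Δλ = 4.8″

sin φ = -0.061836, cos φ = 0.998086, sin λ = 0.852160, cos λ = -0.523281.
East component: ΔE = −sin λ·ΔX + cos λ·ΔY = −(0.852160)(191) + (-0.523281)(-594) = 148.07 m.
1° of latitude spans πR/180 = 111125 m; at latitude φ, 1° of longitude spans that × cos φ = 110912.5 m, so Δλ = 148.07 / 110912.5 × 3600 = 4.806″.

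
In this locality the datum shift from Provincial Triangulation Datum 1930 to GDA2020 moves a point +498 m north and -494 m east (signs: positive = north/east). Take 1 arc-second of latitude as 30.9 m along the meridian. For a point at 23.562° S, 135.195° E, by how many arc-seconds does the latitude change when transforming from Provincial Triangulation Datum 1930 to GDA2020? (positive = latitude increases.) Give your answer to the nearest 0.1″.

Δφ = 16.1″

1″ of latitude = 30.90 m, so Δφ = 498.0 / 30.90 = 16.117″.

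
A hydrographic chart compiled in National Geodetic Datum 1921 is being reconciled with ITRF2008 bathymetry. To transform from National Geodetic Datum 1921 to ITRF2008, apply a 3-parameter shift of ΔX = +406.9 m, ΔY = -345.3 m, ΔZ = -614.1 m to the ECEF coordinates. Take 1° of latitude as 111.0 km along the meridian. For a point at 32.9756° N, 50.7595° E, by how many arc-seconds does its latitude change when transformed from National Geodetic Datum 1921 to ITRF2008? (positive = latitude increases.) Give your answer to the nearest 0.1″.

Δφ = -16.5″

sin φ = 0.544282, cos φ = 0.838902, sin λ = 0.774498, cos λ = 0.632577.
North component: ΔN = −sin φ cos λ·ΔX − sin φ sin λ·ΔY + cos φ·ΔZ = −(0.544282)(0.632577)(406.9) − (0.544282)(0.774498)(-345.3) + (0.838902)(-614.1) = -509.71 m.
1° of latitude spans 111000 m, so Δφ = -509.71 / 111000 × 3600 = -16.531″.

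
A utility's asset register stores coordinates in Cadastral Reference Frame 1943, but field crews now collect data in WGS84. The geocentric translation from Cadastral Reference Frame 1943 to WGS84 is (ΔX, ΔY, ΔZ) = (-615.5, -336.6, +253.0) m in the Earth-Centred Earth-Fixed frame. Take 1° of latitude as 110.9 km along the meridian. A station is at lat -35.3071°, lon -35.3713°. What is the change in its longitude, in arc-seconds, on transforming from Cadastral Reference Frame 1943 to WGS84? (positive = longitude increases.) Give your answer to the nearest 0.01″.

Δλ = -25.09″

sin φ = -0.577959, cos φ = 0.816066, sin λ = -0.578873, cos λ = 0.815418.
East component: ΔE = −sin λ·ΔX + cos λ·ΔY = −(-0.578873)(-615.5) + (0.815418)(-336.6) = -630.77 m.
1° of latitude spans 110900 m; at latitude φ, 1° of longitude spans that × cos φ = 90501.7 m, so Δλ = -630.77 / 90501.7 × 3600 = -25.091″.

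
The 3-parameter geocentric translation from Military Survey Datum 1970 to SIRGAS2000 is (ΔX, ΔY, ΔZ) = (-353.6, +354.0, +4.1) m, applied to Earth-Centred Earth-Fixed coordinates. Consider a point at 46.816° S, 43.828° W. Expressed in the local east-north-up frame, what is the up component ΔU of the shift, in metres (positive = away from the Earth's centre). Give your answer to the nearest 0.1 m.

ΔU = -345.3 m

At φ = -46.816°, λ = -43.828°: sin φ = -0.729160, cos φ = 0.684344, sin λ = -0.692496, cos λ = 0.721422.
ΔU = cos φ cos λ·ΔX + cos φ sin λ·ΔY + sin φ·ΔZ = (0.684344)(0.721422)(-353.6) + (0.684344)(-0.692496)(354.0) + (-0.729160)(4.1) = -345.32 m.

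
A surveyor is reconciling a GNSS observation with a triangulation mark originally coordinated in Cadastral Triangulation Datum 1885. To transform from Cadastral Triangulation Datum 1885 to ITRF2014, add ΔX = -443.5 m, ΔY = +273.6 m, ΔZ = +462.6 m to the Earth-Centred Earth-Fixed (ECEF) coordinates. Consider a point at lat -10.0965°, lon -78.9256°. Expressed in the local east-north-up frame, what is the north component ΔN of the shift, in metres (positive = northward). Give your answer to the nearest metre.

At φ = -10.0965°, λ = -78.9256°: sin φ = -0.175307, cos φ = 0.984514, sin λ = -0.981379, cos λ = 0.192084.
ΔN = −sin φ cos λ·ΔX − sin φ sin λ·ΔY + cos φ·ΔZ = −(-0.175307)(0.192084)(-443.5) − (-0.175307)(-0.981379)(273.6) + (0.984514)(462.6) = 393.43 m.

ΔN = 393 m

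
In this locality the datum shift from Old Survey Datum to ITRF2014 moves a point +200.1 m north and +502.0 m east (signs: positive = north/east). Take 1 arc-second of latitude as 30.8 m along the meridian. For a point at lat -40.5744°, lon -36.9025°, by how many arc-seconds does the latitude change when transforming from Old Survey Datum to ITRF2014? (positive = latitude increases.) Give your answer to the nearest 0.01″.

Δφ = 6.50″

1″ of latitude = 30.80 m, so Δφ = 200.1 / 30.80 = 6.497″.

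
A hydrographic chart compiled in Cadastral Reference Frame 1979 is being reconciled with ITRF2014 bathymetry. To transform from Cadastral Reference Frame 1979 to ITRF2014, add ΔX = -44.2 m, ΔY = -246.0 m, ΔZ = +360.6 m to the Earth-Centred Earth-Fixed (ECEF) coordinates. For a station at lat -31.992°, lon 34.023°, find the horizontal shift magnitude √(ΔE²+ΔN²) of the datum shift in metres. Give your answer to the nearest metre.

279 m

At φ = -31.992°, λ = 34.023°: sin φ = -0.529801, cos φ = 0.848122, sin λ = 0.559526, cos λ = 0.828813.
ΔE = −sin λ·ΔX + cos λ·ΔY = −(0.559526)·(-44.2) + (0.828813)·(-246.0) = -179.16 m.
ΔN = −sin φ cos λ·ΔX − sin φ sin λ·ΔY + cos φ·ΔZ = −(-0.529801)(0.828813)(-44.2) − (-0.529801)(0.559526)(-246.0) + (0.848122)(360.6) = 213.50 m.
Horizontal magnitude = √(ΔE² + ΔN²) = √((-179.16)² + 213.50²) = 278.71 m.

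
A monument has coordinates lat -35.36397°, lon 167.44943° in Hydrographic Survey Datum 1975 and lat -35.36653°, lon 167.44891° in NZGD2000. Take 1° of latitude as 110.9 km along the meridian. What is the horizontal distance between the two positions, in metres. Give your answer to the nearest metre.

Δφ = -35.36653° − -35.36397° = -0.00256°; Δλ = 167.44891° − 167.44943° = -0.00052°.
ΔN = Δφ × 110900 = -283.9 m; ΔE = Δλ × 110900 × cos(-35.36397°) = -0.00052 × 110900 × 0.815492 = -47.0 m.
Distance = √(ΔE² + ΔN²) = √((-47.0)² + (-283.9)²) = 287.8 m.

288 m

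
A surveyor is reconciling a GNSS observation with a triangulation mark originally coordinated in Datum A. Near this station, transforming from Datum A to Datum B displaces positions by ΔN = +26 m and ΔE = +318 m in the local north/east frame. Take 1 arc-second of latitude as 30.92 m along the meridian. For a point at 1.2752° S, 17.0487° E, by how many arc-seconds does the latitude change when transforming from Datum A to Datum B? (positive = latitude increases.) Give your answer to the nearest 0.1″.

Δφ = 0.8″

1″ of latitude = 30.92 m, so Δφ = 26.0 / 30.92 = 0.841″.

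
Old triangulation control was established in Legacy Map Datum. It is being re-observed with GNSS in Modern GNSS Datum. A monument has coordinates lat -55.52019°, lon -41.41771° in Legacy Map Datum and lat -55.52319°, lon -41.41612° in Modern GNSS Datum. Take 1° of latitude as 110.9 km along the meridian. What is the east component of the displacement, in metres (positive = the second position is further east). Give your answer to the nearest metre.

Δφ = -55.52319° − -55.52019° = -0.00300°; Δλ = -41.41612° − -41.41771° = +0.00159°.
ΔN = Δφ × 110900 = -332.7 m; ΔE = Δλ × 110900 × cos(-55.52019°) = +0.00159 × 110900 × 0.566116 = 99.8 m.

ΔE = 100 m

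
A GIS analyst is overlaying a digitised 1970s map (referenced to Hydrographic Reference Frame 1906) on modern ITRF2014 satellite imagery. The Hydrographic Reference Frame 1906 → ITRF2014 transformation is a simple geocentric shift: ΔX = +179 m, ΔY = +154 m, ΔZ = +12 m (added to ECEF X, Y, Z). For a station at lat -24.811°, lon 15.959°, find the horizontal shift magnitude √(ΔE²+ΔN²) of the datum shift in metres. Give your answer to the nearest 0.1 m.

141.2 m

At φ = -24.811°, λ = 15.959°: sin φ = -0.419626, cos φ = 0.907697, sin λ = 0.274949, cos λ = 0.961459.
ΔE = −sin λ·ΔX + cos λ·ΔY = −(0.274949)·(179) + (0.961459)·(154) = 98.85 m.
ΔN = −sin φ cos λ·ΔX − sin φ sin λ·ΔY + cos φ·ΔZ = −(-0.419626)(0.961459)(179) − (-0.419626)(0.274949)(154) + (0.907697)(12) = 100.88 m.
Horizontal magnitude = √(ΔE² + ΔN²) = √(98.85² + 100.88²) = 141.24 m.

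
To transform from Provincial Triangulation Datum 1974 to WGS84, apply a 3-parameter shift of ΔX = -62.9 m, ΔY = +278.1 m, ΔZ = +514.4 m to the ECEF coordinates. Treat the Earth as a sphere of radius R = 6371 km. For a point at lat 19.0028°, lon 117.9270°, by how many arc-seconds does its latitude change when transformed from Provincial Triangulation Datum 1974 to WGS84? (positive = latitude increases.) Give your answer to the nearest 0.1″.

sin φ = 0.325614, cos φ = 0.945503, sin λ = 0.883545, cos λ = -0.468346.
North component: ΔN = −sin φ cos λ·ΔX − sin φ sin λ·ΔY + cos φ·ΔZ = −(0.325614)(-0.468346)(-62.9) − (0.325614)(0.883545)(278.1) + (0.945503)(514.4) = 396.77 m.
1° of latitude spans πR/180 = 111195 m, so Δφ = 396.77 / 111195 × 3600 = 12.846″.

Δφ = 12.8″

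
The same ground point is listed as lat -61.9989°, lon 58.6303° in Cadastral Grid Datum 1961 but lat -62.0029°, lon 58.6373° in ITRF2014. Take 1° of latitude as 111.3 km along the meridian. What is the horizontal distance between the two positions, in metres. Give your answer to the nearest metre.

576 m

Δφ = -62.0029° − -61.9989° = -0.0040°; Δλ = 58.6373° − 58.6303° = +0.0070°.
ΔN = Δφ × 111300 = -445.2 m; ΔE = Δλ × 111300 × cos(-61.9989°) = +0.0070 × 111300 × 0.469489 = 365.8 m.
Distance = √(ΔE² + ΔN²) = √(365.8² + (-445.2)²) = 576.2 m.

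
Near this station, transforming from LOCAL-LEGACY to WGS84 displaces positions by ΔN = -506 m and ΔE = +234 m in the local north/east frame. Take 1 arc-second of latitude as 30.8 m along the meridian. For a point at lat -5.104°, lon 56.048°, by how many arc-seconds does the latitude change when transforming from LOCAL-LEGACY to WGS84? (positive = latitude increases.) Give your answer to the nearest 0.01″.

1″ of latitude = 30.80 m, so Δφ = -506.0 / 30.80 = -16.429″.

Δφ = -16.43″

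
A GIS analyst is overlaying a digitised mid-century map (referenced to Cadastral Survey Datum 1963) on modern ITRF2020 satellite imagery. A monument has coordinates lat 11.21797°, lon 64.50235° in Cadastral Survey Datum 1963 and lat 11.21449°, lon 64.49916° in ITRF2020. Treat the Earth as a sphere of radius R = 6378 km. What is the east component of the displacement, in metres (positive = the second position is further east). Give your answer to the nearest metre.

ΔE = -348 m

Δφ = 11.21449° − 11.21797° = -0.00348°; Δλ = 64.49916° − 64.50235° = -0.00319°.
1° along a meridian = πR/180 = 111317 m.
ΔN = Δφ × 111317 = -387.4 m; ΔE = Δλ × 111317 × cos(11.21797°) = -0.00319 × 111317 × 0.980894 = -348.3 m.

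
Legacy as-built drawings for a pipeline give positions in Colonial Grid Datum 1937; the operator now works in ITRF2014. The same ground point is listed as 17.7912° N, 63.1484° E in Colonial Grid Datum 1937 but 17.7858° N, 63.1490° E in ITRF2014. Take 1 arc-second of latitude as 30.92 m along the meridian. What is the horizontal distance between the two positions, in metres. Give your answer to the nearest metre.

604 m

Δφ = 17.7858° − 17.7912° = -0.0054°; Δλ = 63.1490° − 63.1484° = +0.0006°.
1° of latitude = 3600 × 30.92 = 111312 m.
ΔN = Δφ × 111312 = -601.1 m; ΔE = Δλ × 111312 × cos(17.7912°) = +0.0006 × 111312 × 0.952176 = 63.6 m.
Distance = √(ΔE² + ΔN²) = √(63.6² + (-601.1)²) = 604.4 m.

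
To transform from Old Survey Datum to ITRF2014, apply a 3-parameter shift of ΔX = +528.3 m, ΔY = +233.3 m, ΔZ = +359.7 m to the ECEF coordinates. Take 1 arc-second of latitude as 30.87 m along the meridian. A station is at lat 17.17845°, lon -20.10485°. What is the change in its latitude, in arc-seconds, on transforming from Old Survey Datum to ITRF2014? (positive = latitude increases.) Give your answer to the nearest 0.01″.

Δφ = 7.15″

sin φ = 0.295349, cos φ = 0.955390, sin λ = -0.343739, cos λ = 0.939065.
North component: ΔN = −sin φ cos λ·ΔX − sin φ sin λ·ΔY + cos φ·ΔZ = −(0.295349)(0.939065)(528.3) − (0.295349)(-0.343739)(233.3) + (0.955390)(359.7) = 220.81 m.
1° of latitude spans 3600 × 30.87 = 111132 m, so Δφ = 220.81 / 111132 × 3600 = 7.153″.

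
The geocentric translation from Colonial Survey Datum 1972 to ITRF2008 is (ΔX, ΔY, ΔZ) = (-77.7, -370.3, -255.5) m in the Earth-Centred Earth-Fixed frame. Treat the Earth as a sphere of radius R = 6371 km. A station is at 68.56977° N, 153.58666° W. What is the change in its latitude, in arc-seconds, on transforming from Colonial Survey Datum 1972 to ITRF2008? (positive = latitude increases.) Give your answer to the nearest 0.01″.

Δφ = -10.08″

sin φ = 0.930863, cos φ = 0.365368, sin λ = -0.444844, cos λ = -0.895608.
North component: ΔN = −sin φ cos λ·ΔX − sin φ sin λ·ΔY + cos φ·ΔZ = −(0.930863)(-0.895608)(-77.7) − (0.930863)(-0.444844)(-370.3) + (0.365368)(-255.5) = -311.47 m.
1° of latitude spans πR/180 = 111195 m, so Δφ = -311.47 / 111195 × 3600 = -10.084″.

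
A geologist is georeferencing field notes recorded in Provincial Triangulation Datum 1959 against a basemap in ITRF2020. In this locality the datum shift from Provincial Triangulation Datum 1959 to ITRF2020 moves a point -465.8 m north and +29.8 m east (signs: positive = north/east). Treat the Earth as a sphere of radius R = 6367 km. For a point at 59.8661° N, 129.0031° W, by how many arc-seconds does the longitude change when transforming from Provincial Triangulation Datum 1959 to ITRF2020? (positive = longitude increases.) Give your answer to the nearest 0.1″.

At latitude 59.8661°, cos φ = 0.502023.
One radian of longitude at latitude φ spans R cos φ, so Δλ = ΔE / (R cos φ) = 29.8 / (6367000 × 0.502023) = 9.3231e-06 rad = 1.923″.

Δλ = 1.9″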